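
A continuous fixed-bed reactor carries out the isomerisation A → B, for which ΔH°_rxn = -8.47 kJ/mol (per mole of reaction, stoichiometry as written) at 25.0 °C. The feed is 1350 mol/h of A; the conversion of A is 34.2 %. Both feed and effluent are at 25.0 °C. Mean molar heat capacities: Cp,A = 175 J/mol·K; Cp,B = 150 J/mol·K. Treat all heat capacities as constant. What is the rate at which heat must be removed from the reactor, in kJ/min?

Extent of reaction ξ = 0.342 × 1350 = 461.7 mol/h
Reaction term: ξ·ΔH°_rxn = 461.7 × -8.47 = -3910.6 kJ/h
Q = ΔH = -3910.6 kJ/h = -1.0863 kW
Heat removed = 65.177 kJ/min

Q_out = 65.2 kJ/min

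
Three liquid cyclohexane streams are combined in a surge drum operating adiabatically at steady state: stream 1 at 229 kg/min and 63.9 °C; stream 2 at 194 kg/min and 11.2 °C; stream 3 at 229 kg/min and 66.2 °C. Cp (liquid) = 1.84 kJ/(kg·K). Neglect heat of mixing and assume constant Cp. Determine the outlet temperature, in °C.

No heat crosses the boundary, so H_out = H_in.
Σ ṁᵢCp,ᵢTᵢ = 229×1.84×63.9 + 194×1.84×11.2 + 229×1.84×66.2 = 58817
Σ ṁᵢCp,ᵢ = 229×1.84 + 194×1.84 + 229×1.84 = 1199.7
T_out = 58817 / 1199.7 = 49.027 °C

T_out = 49.0 °C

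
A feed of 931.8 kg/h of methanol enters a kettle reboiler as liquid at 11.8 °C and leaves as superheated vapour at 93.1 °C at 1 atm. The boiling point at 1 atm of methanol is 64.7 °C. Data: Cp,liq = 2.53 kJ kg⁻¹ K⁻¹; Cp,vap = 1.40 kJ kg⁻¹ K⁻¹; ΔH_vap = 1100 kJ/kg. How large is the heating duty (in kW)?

Q = 330 kW

liquid 11.8→64.7 °C: 133.84 kJ/kg
vaporisation at 64.7 °C: 1100 kJ/kg
vapour 64.7→93.1 °C: 39.76 kJ/kg
Δh = 133.84 + 1100 + 39.76 = 1273.6 kJ/kg
Q = ṁ·Δh = 931.8 kg/h × 1273.6 kJ/kg = 1.1867e+06 kJ/h
|Q| = 329.65 kW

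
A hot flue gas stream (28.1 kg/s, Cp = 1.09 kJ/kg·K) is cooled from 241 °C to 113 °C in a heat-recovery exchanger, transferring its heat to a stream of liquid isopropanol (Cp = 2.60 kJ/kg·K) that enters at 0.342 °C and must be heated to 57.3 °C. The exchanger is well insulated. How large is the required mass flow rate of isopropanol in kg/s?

ṁ_c = 26.5 kg/s

Heat released by hot stream: Q = 28.1 × 1.09 × (241 − 113) = 3920.5 kJ/s
Energy balance on cold side (adiabatic exchanger): Q = ṁ_c·Cp_c·(T_c,out − T_c,in)
ṁ_c = 3920.5 / [2.60 × (57.3 − 0.342)] = 26.474 kg/s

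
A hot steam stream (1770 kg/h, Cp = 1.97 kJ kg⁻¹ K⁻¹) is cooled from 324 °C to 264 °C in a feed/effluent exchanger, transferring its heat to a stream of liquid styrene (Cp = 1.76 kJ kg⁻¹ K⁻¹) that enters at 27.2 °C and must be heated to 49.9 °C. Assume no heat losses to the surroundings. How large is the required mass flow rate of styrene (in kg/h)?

Heat released by hot stream: Q = 1770 × 1.97 × (324 − 264) = 209210 kJ/h
Energy balance on cold side (adiabatic exchanger): Q = ṁ_c·Cp_c·(T_c,out − T_c,in)
ṁ_c = 209210 / [1.76 × (49.9 − 27.2)] = 5236.6 kg/h

ṁ_c = 5240 kg/h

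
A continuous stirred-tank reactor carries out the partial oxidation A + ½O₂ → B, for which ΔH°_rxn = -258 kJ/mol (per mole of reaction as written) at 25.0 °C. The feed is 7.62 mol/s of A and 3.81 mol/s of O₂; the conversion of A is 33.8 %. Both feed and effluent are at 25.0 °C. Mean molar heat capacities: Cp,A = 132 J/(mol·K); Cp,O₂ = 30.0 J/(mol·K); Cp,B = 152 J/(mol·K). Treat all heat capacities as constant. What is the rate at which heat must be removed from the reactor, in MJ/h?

Q_out = 2390 MJ/h

Extent of reaction ξ = 0.338 × 7.62 = 2.5756 mol/s
Reaction term: ξ·ΔH°_rxn = 2.5756 × -258 = -664.49 kJ/s
Q = ΔH = -664.49 kJ/s = -664.49 kW
Heat removed = 2392.2 MJ/h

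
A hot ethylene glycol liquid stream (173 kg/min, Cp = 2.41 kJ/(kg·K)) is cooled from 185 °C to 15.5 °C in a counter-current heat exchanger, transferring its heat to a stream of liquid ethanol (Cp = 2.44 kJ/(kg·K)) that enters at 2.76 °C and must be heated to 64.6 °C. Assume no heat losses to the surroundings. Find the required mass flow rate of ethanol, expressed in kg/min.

Heat released by hot stream: Q = 173 × 2.41 × (185 − 15.5) = 70670 kJ/min
Energy balance on cold side (adiabatic exchanger): Q = ṁ_c·Cp_c·(T_c,out − T_c,in)
ṁ_c = 70670 / [2.44 × (64.6 − 2.76)] = 468.35 kg/min

ṁ_c = 468 kg/min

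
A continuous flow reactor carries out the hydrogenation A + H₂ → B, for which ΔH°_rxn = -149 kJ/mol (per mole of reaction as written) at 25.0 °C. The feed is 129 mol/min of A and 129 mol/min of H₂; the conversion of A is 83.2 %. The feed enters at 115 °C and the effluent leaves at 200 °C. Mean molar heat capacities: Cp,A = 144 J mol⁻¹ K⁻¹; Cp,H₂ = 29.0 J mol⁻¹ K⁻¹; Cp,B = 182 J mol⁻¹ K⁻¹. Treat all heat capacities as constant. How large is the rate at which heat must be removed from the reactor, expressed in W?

Q_out = 232000 W

Extent of reaction ξ = 0.832 × 129 = 107.33 mol/min
Reaction term: ξ·ΔH°_rxn = 107.33 × -149 = -15992 kJ/min
Sensible, feed 115→25 °C: -2008.5 kJ/min
Outlet flows (mol/min): A 21.672, H₂ 21.672, B 107.33
Sensible, products 25→200 °C: 4074.5 kJ/min
Q = ΔH = -13926 kJ/min = -232.1 kW
Heat removed = 232100 W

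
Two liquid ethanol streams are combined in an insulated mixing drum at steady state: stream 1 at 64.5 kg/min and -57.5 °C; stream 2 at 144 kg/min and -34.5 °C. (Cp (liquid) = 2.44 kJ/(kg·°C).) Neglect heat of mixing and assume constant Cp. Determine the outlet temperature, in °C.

T_out = -41.6 °C

Adiabatic, steady state ⇒ Σ ṁᵢCp,ᵢ(T_out − Tᵢ) = 0
T_out = Σ ṁᵢCp,ᵢTᵢ / Σ ṁᵢCp,ᵢ
      = -21171 / 508.74 = -41.615 °C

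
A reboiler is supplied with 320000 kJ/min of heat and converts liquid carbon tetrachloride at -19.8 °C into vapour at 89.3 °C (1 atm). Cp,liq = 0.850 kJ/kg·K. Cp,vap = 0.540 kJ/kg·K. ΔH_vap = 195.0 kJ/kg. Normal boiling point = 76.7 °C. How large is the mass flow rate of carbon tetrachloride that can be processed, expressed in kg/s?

ṁ = 18.8 kg/s

Δh = 0.850×(76.7−-19.8) + 195.0 + 0.540×(89.3−76.7) = 283.83 kJ/kg
Q = 320000 kJ/min = 5333.3 kJ/s = 5333.3 kJ/s
ṁ = Q/Δh = 5333.3 / 283.83 = 18.791 kg/s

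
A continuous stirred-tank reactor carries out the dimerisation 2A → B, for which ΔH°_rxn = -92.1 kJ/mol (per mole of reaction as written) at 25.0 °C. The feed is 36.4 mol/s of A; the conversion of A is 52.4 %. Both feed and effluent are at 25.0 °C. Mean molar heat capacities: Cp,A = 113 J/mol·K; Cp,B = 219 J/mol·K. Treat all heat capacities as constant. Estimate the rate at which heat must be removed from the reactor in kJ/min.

Q_out = 52700 kJ/min

Extent of reaction ξ = 0.524 × 36.4 / 2 = 9.5368 mol/s
Reaction term: ξ·ΔH°_rxn = 9.5368 × -92.1 = -878.34 kJ/s
Q = ΔH = -878.34 kJ/s = -878.34 kW
Heat removed = 52700 kJ/min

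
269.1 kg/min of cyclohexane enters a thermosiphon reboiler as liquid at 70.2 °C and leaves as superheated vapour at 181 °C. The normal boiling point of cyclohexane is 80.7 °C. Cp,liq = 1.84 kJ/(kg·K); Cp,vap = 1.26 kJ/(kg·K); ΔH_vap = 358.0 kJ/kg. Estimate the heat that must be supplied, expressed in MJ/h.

Q = 8130 MJ/h

liquid 70.2→80.7 °C: 19.32 kJ/kg
vaporisation at 80.7 °C: 358 kJ/kg
vapour 80.7→181 °C: 126.38 kJ/kg
Δh = 19.32 + 358 + 126.38 = 503.7 kJ/kg
Q = ṁ·Δh = 269.1 kg/min × 503.7 kJ/kg = 135550 kJ/min
|Q| = 2259.1 kW = 8132.7 MJ/h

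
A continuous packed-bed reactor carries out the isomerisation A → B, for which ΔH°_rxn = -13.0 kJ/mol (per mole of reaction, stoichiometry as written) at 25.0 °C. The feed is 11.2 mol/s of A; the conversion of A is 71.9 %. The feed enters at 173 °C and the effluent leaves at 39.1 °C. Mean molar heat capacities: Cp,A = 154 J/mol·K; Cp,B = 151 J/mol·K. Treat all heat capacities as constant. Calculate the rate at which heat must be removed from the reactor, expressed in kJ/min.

Extent of reaction ξ = 0.719 × 11.2 = 8.0528 mol/s
Reaction term: ξ·ΔH°_rxn = 8.0528 × -13.0 = -104.69 kJ/s
Sensible, feed 173→25 °C: -255.27 kJ/s
Outlet flows (mol/s): A 3.1472, B 8.0528
Sensible, products 25→39.1 °C: 23.979 kJ/s
Q = ΔH = -335.98 kJ/s = -335.98 kW
Heat removed = 20159 kJ/min

Q_out = 20200 kJ/min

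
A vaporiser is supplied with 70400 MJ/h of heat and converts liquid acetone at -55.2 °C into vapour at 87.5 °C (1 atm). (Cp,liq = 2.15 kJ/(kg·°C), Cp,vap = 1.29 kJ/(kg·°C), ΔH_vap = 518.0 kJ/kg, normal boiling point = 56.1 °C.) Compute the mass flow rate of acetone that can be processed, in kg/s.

Δh = 2.15×(56.1−-55.2) + 518.0 + 1.29×(87.5−56.1) = 797.8 kJ/kg
Q = 70400 MJ/h = 19556 kJ/s = 19556 kJ/s
ṁ = Q/Δh = 19556 / 797.8 = 24.512 kg/s

ṁ = 24.5 kg/s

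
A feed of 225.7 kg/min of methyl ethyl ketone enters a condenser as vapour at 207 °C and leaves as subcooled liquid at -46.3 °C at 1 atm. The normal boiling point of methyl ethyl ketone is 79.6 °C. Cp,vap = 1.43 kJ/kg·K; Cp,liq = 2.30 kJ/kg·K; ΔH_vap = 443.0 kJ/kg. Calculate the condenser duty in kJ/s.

vapour 207→79.6 °C: -182.18 kJ/kg
condensation at 79.6 °C: -443 kJ/kg
liquid 79.6→-46.3 °C: -289.57 kJ/kg
Δh = -182.18 + -443 + -289.57 = -914.75 kJ/kg
Q = ṁ·Δh = 225.7 kg/min × -914.75 kJ/kg = -206460 kJ/min
|Q| = 3441 kW

Q_c = 3440 kJ/s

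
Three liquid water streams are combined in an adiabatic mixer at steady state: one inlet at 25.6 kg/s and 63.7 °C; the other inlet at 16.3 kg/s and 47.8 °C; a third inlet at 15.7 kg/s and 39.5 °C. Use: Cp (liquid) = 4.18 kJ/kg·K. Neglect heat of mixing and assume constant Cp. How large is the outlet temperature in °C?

T_out = 52.6 °C

No heat crosses the boundary, so H_out = H_in.
Σ ṁᵢCp,ᵢTᵢ = 25.6×4.18×63.7 + 16.3×4.18×47.8 + 15.7×4.18×39.5 = 12665
Σ ṁᵢCp,ᵢ = 25.6×4.18 + 16.3×4.18 + 15.7×4.18 = 240.77
T_out = 12665 / 240.77 = 52.604 °C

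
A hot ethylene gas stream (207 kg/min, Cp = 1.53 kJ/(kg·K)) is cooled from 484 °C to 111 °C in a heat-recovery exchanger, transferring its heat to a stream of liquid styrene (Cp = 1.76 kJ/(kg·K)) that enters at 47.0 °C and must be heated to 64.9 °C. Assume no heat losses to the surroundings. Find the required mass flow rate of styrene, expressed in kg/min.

Heat released by hot stream: Q = 207 × 1.53 × (484 − 111) = 118130 kJ/min
Energy balance on cold side (adiabatic exchanger): Q = ṁ_c·Cp_c·(T_c,out − T_c,in)
ṁ_c = 118130 / [1.76 × (64.9 − 47.0)] = 3749.8 kg/min

ṁ_c = 3750 kg/min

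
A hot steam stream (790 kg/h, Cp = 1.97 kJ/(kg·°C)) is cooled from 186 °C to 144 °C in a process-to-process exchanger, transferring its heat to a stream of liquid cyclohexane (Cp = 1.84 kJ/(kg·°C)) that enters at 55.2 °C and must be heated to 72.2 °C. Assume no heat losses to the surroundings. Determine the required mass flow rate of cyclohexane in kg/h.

Heat released by hot stream: Q = 790 × 1.97 × (186 − 144) = 65365 kJ/h
Energy balance on cold side (adiabatic exchanger): Q = ṁ_c·Cp_c·(T_c,out − T_c,in)
ṁ_c = 65365 / [1.84 × (72.2 − 55.2)] = 2089.7 kg/h

ṁ_c = 2090 kg/h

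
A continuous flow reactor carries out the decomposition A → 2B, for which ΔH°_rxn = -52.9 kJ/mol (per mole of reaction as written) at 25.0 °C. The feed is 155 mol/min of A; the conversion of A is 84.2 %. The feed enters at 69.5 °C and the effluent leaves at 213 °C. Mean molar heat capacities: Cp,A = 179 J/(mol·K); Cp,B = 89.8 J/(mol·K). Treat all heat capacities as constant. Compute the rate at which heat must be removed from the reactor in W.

Q_out = 48500 W

Extent of reaction ξ = 0.842 × 155 = 130.51 mol/min
Reaction term: ξ·ΔH°_rxn = 130.51 × -52.9 = -6904 kJ/min
Sensible, feed 69.5→25 °C: -1234.7 kJ/min
Outlet flows (mol/min): A 24.49, B 261.02
Sensible, products 25→213 °C: 5230.8 kJ/min
Q = ΔH = -2907.8 kJ/min = -48.464 kW
Heat removed = 48464 W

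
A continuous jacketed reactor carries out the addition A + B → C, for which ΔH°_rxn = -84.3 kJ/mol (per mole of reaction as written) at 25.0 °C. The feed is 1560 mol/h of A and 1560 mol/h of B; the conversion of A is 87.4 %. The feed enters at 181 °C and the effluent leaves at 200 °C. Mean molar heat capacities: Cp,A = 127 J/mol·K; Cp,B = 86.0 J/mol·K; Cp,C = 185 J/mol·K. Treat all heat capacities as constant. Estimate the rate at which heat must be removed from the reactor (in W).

Extent of reaction ξ = 0.874 × 1560 = 1363.4 mol/h
Reaction term: ξ·ΔH°_rxn = 1363.4 × -84.3 = -114940 kJ/h
Sensible, feed 181→25 °C: -51836 kJ/h
Outlet flows (mol/h): A 196.56, B 196.56, C 1363.4
Sensible, products 25→200 °C: 51468 kJ/h
Q = ΔH = -115310 kJ/h = -32.029 kW
Heat removed = 32029 W

Q_out = 32000 W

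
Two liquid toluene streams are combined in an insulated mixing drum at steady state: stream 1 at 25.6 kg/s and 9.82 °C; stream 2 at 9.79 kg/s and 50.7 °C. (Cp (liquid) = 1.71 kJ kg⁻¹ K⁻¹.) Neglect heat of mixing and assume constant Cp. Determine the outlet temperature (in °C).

T_out = 21.1 °C

No heat crosses the boundary, so H_out = H_in.
Σ ṁᵢCp,ᵢTᵢ = 25.6×1.71×9.82 + 9.79×1.71×50.7 = 1278.6
Σ ṁᵢCp,ᵢ = 25.6×1.71 + 9.79×1.71 = 60.517
T_out = 1278.6 / 60.517 = 21.129 °C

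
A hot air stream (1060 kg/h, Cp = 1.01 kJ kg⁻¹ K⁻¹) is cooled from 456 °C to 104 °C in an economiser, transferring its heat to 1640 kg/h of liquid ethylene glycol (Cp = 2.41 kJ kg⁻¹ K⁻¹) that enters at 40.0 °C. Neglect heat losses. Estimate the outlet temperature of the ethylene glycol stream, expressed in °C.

T_c,out = 135 °C

Heat released by hot stream: Q = 1060 × 1.01 × (456 − 104) = 376850 kJ/h
Energy balance on cold side (adiabatic exchanger): Q = ṁ_c·Cp_c·(T_c,out − T_c,in)
T_c,out = 40.0 + 376850/(1640 × 2.41) = 135.35 °C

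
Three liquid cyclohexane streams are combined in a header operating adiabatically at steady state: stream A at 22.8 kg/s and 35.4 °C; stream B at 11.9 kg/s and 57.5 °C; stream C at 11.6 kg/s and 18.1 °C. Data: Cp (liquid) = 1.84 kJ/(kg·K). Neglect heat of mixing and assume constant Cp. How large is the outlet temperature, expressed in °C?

T_out = 36.7 °C

Energy balance with Q = 0: Σ ṁᵢCp,ᵢ(T_out − Tᵢ) = 0
T_out = Σ ṁᵢCp,ᵢTᵢ / Σ ṁᵢCp,ᵢ
      = 3130.4 / 85.192 = 36.746 °C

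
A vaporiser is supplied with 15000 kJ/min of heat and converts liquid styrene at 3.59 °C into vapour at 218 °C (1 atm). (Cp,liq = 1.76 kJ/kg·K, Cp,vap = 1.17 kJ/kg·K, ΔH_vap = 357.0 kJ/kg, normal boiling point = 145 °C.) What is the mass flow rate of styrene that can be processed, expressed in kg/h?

Δh = 1.76×(145−3.59) + 357.0 + 1.17×(218−145) = 691.29 kJ/kg
Q = 15000 kJ/min = 250 kJ/s = 900000 kJ/h
ṁ = Q/Δh = 900000 / 691.29 = 1301.9 kg/h

ṁ = 1300 kg/h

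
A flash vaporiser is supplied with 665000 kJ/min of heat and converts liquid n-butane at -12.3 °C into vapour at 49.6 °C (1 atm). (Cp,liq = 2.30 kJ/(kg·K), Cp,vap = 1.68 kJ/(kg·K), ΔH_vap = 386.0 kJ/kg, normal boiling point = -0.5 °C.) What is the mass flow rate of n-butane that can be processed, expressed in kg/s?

ṁ = 22.3 kg/s

Δh = 2.30×(-0.5−-12.3) + 386.0 + 1.68×(49.6−-0.5) = 497.31 kJ/kg
Q = 665000 kJ/min = 11083 kJ/s = 11083 kJ/s
ṁ = Q/Δh = 11083 / 497.31 = 22.287 kg/s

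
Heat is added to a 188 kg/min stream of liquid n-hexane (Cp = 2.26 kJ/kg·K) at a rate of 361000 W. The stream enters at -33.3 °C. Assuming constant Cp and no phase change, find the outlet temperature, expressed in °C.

T_out = 17.7 °C

Q = 361000 W = 21660 kJ/min
ΔT = Q/(ṁ·Cp) = 21660/(188×2.26) = 50.979 K
T_out = -33.3 + 50.979 = 17.679 °C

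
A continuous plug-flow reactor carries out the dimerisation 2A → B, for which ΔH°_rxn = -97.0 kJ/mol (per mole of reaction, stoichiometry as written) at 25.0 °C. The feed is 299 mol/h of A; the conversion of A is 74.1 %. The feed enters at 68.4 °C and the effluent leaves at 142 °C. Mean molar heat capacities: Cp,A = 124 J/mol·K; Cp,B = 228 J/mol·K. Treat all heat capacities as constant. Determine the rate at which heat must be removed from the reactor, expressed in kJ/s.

Extent of reaction ξ = 0.741 × 299 / 2 = 110.78 mol/h
Reaction term: ξ·ΔH°_rxn = 110.78 × -97.0 = -10746 kJ/h
Sensible, feed 68.4→25 °C: -1609.1 kJ/h
Outlet flows (mol/h): A 77.441, B 110.78
Sensible, products 25→142 °C: 4078.7 kJ/h
Q = ΔH = -8276 kJ/h = -2.2989 kW
Heat removed = 2.2989 kJ/s

Q_out = 2.30 kJ/s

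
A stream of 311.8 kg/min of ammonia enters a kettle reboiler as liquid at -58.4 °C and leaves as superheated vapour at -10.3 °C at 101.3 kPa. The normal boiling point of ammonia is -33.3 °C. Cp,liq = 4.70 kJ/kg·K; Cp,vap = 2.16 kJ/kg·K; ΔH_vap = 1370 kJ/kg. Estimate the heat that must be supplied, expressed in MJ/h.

liquid -58.4→-33.3 °C: 117.97 kJ/kg
vaporisation at -33.3 °C: 1370 kJ/kg
vapour -33.3→-10.3 °C: 49.68 kJ/kg
Δh = 117.97 + 1370 + 49.68 = 1537.7 kJ/kg
Q = ṁ·Δh = 311.8 kg/min × 1537.7 kJ/kg = 479440 kJ/min
|Q| = 7990.7 kW = 28766 MJ/h

Q = 28800 MJ/h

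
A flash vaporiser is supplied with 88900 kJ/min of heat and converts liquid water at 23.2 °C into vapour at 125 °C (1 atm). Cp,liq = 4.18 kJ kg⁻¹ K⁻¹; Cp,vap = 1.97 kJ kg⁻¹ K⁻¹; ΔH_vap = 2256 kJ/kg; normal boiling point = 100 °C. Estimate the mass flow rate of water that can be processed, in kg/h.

ṁ = 2030 kg/h

Δh = 4.18×(100−23.2) + 2256 + 1.97×(125−100) = 2626.3 kJ/kg
Q = 88900 kJ/min = 1481.7 kJ/s = 5.334e+06 kJ/h
ṁ = Q/Δh = 5.334e+06 / 2626.3 = 2031 kg/h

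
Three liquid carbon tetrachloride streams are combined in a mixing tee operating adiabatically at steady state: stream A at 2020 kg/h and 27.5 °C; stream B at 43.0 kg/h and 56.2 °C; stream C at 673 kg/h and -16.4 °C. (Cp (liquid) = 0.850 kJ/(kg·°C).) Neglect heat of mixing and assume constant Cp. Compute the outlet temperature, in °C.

T_out = 17.2 °C

Adiabatic, steady state ⇒ Σ ṁᵢCp,ᵢ(T_out − Tᵢ) = 0
T_out = Σ ṁᵢCp,ᵢTᵢ / Σ ṁᵢCp,ᵢ
      = 39890 / 2325.6 = 17.153 °C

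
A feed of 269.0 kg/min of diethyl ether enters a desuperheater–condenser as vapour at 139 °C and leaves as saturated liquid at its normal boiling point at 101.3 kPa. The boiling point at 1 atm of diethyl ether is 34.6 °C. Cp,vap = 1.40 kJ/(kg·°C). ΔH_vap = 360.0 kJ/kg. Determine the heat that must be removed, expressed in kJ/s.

vapour 139→34.6 °C: -146.16 kJ/kg
condensation at 34.6 °C: -360 kJ/kg
Δh = -146.16 + -360 = -506.16 kJ/kg
Q = ṁ·Δh = 269.0 kg/min × -506.16 kJ/kg = -136160 kJ/min
|Q| = 2269.3 kW

Q_c = 2270 kJ/s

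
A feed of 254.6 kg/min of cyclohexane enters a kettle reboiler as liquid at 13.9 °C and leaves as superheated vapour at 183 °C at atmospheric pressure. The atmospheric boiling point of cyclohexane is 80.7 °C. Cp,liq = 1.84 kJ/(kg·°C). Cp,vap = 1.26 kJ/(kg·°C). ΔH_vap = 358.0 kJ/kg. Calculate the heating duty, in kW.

Q = 2590 kW

liquid 13.9→80.7 °C: 122.91 kJ/kg
vaporisation at 80.7 °C: 358 kJ/kg
vapour 80.7→183 °C: 128.9 kJ/kg
Δh = 122.91 + 358 + 128.9 = 609.81 kJ/kg
Q = ṁ·Δh = 254.6 kg/min × 609.81 kJ/kg = 155260 kJ/min
|Q| = 2587.6 kW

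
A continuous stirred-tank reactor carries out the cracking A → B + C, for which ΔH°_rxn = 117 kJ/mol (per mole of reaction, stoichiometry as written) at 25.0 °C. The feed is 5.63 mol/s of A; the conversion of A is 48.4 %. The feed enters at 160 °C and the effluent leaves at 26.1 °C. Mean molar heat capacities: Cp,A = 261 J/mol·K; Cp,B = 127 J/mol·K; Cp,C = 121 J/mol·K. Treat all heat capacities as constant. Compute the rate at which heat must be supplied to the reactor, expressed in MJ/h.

Extent of reaction ξ = 0.484 × 5.63 = 2.7249 mol/s
Reaction term: ξ·ΔH°_rxn = 2.7249 × 117 = 318.82 kJ/s
Sensible, feed 160→25 °C: -198.37 kJ/s
Outlet flows (mol/s): A 2.9051, B 2.7249, C 2.7249
Sensible, products 25→26.1 °C: 1.5774 kJ/s
Q = ΔH = 122.02 kJ/s = 122.02 kW
Heat supplied = 439.27 MJ/h

Q_in = 439 MJ/h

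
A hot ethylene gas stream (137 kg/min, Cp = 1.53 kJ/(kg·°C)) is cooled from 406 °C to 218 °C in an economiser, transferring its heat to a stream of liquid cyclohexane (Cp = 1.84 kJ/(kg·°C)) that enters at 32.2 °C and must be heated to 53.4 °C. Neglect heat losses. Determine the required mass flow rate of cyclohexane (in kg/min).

ṁ_c = 1010 kg/min

Heat released by hot stream: Q = 137 × 1.53 × (406 − 218) = 39407 kJ/min
Energy balance on cold side (adiabatic exchanger): Q = ṁ_c·Cp_c·(T_c,out − T_c,in)
ṁ_c = 39407 / [1.84 × (53.4 − 32.2)] = 1010.2 kg/min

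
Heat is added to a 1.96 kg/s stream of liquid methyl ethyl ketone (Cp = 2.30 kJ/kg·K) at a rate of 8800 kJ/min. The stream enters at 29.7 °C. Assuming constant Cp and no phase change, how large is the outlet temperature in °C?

T_out = 62.2 °C

Q = 8800 kJ/min = 146.67 kJ/s
ΔT = Q/(ṁ·Cp) = 146.67/(1.96×2.30) = 32.535 K
T_out = 29.7 + 32.535 = 62.235 °C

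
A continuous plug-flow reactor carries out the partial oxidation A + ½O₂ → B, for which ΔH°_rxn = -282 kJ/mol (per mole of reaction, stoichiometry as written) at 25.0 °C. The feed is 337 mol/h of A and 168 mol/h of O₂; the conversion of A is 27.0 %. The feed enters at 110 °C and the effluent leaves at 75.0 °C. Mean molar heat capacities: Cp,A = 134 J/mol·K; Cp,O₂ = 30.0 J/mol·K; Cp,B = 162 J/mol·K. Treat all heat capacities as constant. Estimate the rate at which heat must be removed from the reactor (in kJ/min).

Q_out = 456 kJ/min

Extent of reaction ξ = 0.270 × 337 = 90.99 mol/h
Reaction term: ξ·ΔH°_rxn = 90.99 × -282 = -25659 kJ/h
Sensible, feed 110→25 °C: -4266.8 kJ/h
Outlet flows (mol/h): A 246.01, O₂ 122.5, B 90.99
Sensible, products 25→75.0 °C: 2569 kJ/h
Q = ΔH = -27357 kJ/h = -7.5992 kW
Heat removed = 455.95 kJ/min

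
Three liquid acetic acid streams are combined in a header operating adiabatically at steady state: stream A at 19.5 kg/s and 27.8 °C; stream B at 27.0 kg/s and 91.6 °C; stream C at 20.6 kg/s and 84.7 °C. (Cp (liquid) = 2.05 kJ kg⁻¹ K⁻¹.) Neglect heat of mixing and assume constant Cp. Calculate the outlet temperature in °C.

No heat crosses the boundary, so H_out = H_in.
Σ ṁᵢCp,ᵢTᵢ = 19.5×2.05×27.8 + 27.0×2.05×91.6 + 20.6×2.05×84.7 = 9758.2
Σ ṁᵢCp,ᵢ = 19.5×2.05 + 27.0×2.05 + 20.6×2.05 = 137.55
T_out = 9758.2 / 137.55 = 70.941 °C

T_out = 70.9 °C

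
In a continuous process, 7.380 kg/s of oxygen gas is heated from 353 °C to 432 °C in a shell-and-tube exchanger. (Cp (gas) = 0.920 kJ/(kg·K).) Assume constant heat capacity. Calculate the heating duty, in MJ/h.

Q = ṁ·Cp·ΔT = 7.380 × 0.920 × (432 − 353) = 536.38 kJ/s
Heating duty = 1931 MJ/h

Q = 1930 MJ/h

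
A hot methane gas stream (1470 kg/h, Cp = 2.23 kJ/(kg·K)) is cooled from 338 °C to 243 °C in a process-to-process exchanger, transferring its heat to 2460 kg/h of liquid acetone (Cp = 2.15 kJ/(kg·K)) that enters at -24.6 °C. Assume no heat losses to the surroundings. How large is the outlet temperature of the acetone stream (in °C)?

T_c,out = 34.3 °C

Heat released by hot stream: Q = 1470 × 2.23 × (338 − 243) = 311420 kJ/h
Energy balance on cold side (adiabatic exchanger): Q = ṁ_c·Cp_c·(T_c,out − T_c,in)
T_c,out = -24.6 + 311420/(2460 × 2.15) = 34.281 °C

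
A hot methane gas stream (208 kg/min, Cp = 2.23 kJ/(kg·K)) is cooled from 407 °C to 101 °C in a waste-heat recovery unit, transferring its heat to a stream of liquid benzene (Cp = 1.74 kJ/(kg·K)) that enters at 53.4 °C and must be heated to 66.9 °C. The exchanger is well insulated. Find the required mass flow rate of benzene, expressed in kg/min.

Heat released by hot stream: Q = 208 × 2.23 × (407 − 101) = 141940 kJ/min
Energy balance on cold side (adiabatic exchanger): Q = ṁ_c·Cp_c·(T_c,out − T_c,in)
ṁ_c = 141940 / [1.74 × (66.9 − 53.4)] = 6042.4 kg/min

ṁ_c = 6040 kg/min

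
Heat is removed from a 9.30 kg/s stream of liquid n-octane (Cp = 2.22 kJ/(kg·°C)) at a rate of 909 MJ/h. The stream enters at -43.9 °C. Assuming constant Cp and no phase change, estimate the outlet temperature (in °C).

T_out = -56.1 °C

Q = 909 MJ/h = 252.5 kJ/s
ΔT = Q/(ṁ·Cp) = 252.5/(9.30×2.22) = 12.23 K
T_out = -43.9 − 12.23 = -56.13 °C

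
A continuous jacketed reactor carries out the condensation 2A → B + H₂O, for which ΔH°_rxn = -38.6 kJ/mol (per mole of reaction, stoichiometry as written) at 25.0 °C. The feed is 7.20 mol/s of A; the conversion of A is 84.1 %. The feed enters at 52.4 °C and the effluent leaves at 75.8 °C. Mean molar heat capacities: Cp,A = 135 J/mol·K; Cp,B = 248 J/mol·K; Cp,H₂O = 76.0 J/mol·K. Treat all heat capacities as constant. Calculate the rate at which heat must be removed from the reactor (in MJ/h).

Q_out = 309 MJ/h

Extent of reaction ξ = 0.841 × 7.20 / 2 = 3.0276 mol/s
Reaction term: ξ·ΔH°_rxn = 3.0276 × -38.6 = -116.87 kJ/s
Sensible, feed 52.4→25 °C: -26.633 kJ/s
Outlet flows (mol/s): A 1.1448, B 3.0276, H₂O 3.0276
Sensible, products 25→75.8 °C: 57.683 kJ/s
Q = ΔH = -85.815 kJ/s = -85.815 kW
Heat removed = 308.93 MJ/h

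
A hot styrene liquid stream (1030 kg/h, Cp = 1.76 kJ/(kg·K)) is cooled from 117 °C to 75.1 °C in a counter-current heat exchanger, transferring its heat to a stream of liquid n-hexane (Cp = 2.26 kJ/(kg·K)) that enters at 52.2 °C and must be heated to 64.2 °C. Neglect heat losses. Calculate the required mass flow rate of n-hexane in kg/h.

Heat released by hot stream: Q = 1030 × 1.76 × (117 − 75.1) = 75956 kJ/h
Energy balance on cold side (adiabatic exchanger): Q = ṁ_c·Cp_c·(T_c,out − T_c,in)
ṁ_c = 75956 / [2.26 × (64.2 − 52.2)] = 2800.7 kg/h

ṁ_c = 2800 kg/h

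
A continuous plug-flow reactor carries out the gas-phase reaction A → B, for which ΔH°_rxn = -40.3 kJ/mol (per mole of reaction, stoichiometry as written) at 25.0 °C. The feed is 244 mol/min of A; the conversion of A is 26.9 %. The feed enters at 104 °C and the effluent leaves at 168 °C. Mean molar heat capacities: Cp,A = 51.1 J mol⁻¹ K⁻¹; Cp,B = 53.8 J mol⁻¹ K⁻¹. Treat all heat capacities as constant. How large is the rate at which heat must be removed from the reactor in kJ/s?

Q_out = 30.4 kJ/s

Extent of reaction ξ = 0.269 × 244 = 65.636 mol/min
Reaction term: ξ·ΔH°_rxn = 65.636 × -40.3 = -2645.1 kJ/min
Sensible, feed 104→25 °C: -985 kJ/min
Outlet flows (mol/min): A 178.36, B 65.636
Sensible, products 25→168 °C: 1808.3 kJ/min
Q = ΔH = -1821.8 kJ/min = -30.364 kW
Heat removed = 30.364 kJ/s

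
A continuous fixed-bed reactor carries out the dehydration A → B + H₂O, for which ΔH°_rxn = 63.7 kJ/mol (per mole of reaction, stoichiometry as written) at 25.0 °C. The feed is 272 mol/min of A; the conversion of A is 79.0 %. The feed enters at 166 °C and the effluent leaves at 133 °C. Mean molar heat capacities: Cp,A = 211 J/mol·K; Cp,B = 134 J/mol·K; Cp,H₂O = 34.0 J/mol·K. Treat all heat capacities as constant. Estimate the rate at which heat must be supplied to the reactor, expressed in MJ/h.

Q_in = 648 MJ/h

Extent of reaction ξ = 0.790 × 272 = 214.88 mol/min
Reaction term: ξ·ΔH°_rxn = 214.88 × 63.7 = 13688 kJ/min
Sensible, feed 166→25 °C: -8092.3 kJ/min
Outlet flows (mol/min): A 57.12, B 214.88, H₂O 214.88
Sensible, products 25→133 °C: 5200.4 kJ/min
Q = ΔH = 10796 kJ/min = 179.93 kW
Heat supplied = 647.76 MJ/h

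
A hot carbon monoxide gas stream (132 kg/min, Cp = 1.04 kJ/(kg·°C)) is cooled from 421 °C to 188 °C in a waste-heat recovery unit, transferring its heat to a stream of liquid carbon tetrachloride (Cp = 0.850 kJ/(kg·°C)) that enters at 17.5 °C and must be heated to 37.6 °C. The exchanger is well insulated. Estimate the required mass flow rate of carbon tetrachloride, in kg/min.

Heat released by hot stream: Q = 132 × 1.04 × (421 − 188) = 31986 kJ/min
Energy balance on cold side (adiabatic exchanger): Q = ṁ_c·Cp_c·(T_c,out − T_c,in)
ṁ_c = 31986 / [0.850 × (37.6 − 17.5)] = 1872.2 kg/min

ṁ_c = 1870 kg/min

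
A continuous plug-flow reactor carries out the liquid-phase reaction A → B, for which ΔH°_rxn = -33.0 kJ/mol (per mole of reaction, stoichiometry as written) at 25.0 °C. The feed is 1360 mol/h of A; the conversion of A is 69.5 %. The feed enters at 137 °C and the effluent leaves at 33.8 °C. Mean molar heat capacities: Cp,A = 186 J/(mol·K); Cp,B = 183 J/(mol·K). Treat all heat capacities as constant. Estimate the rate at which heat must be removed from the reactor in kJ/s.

Extent of reaction ξ = 0.695 × 1360 = 945.2 mol/h
Reaction term: ξ·ΔH°_rxn = 945.2 × -33.0 = -31192 kJ/h
Sensible, feed 137→25 °C: -28332 kJ/h
Outlet flows (mol/h): A 414.8, B 945.2
Sensible, products 25→33.8 °C: 2201.1 kJ/h
Q = ΔH = -57322 kJ/h = -15.923 kW
Heat removed = 15.923 kJ/s

Q_out = 15.9 kJ/s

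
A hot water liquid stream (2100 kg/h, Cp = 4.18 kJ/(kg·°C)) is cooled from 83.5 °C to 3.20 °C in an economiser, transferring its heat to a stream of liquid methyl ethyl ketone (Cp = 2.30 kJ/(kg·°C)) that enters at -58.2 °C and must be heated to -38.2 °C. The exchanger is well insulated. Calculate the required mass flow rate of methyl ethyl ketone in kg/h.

ṁ_c = 15300 kg/h

Heat released by hot stream: Q = 2100 × 4.18 × (83.5 − 3.20) = 704870 kJ/h
Energy balance on cold side (adiabatic exchanger): Q = ṁ_c·Cp_c·(T_c,out − T_c,in)
ṁ_c = 704870 / [2.30 × (-38.2 − -58.2)] = 15323 kg/h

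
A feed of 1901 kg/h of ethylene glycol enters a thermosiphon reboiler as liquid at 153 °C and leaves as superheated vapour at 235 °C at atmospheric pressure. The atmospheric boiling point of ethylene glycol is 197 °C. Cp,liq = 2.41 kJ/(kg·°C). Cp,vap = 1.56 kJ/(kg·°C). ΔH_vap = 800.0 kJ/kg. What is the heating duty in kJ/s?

liquid 153→197 °C: 106.04 kJ/kg
vaporisation at 197 °C: 800 kJ/kg
vapour 197→235 °C: 59.28 kJ/kg
Δh = 106.04 + 800 + 59.28 = 965.32 kJ/kg
Q = ṁ·Δh = 1901 kg/h × 965.32 kJ/kg = 1.8351e+06 kJ/h
|Q| = 509.74 kW

Q = 510 kJ/s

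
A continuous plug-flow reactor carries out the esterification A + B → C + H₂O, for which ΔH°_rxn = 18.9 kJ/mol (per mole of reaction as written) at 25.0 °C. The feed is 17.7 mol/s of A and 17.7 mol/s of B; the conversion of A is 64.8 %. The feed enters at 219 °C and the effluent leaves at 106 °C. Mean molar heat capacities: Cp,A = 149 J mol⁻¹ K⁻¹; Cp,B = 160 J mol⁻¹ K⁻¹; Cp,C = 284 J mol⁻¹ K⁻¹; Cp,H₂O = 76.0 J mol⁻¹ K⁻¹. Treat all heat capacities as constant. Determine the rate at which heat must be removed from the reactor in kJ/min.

Extent of reaction ξ = 0.648 × 17.7 = 11.47 mol/s
Reaction term: ξ·ΔH°_rxn = 11.47 × 18.9 = 216.78 kJ/s
Sensible, feed 219→25 °C: -1061 kJ/s
Outlet flows (mol/s): A 6.2304, B 6.2304, C 11.47, H₂O 11.47
Sensible, products 25→106 °C: 490.39 kJ/s
Q = ΔH = -353.87 kJ/s = -353.87 kW
Heat removed = 21232 kJ/min

Q_out = 21200 kJ/min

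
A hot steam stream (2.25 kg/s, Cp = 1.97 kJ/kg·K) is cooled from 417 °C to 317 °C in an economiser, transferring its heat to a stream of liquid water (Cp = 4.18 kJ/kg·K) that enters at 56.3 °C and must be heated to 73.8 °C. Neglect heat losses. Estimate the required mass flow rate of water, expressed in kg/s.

Heat released by hot stream: Q = 2.25 × 1.97 × (417 − 317) = 443.25 kJ/s
Energy balance on cold side (adiabatic exchanger): Q = ṁ_c·Cp_c·(T_c,out − T_c,in)
ṁ_c = 443.25 / [4.18 × (73.8 − 56.3)] = 6.0595 kg/s

ṁ_c = 6.06 kg/s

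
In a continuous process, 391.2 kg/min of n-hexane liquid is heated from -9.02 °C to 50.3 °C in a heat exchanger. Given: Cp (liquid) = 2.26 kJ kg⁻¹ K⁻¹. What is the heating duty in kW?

Q = ṁ·Cp·ΔT = 391.2 × 2.26 × (50.3 − -9.02) = 52446 kJ/min
Converting: 52446 / 60 s = 874.09 kW

Q = 874 kW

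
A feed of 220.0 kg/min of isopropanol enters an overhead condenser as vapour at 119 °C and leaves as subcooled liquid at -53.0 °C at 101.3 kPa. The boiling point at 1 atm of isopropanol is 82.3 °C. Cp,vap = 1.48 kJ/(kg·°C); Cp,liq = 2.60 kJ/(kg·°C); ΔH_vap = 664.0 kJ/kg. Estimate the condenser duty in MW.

vapour 119→82.3 °C: -54.316 kJ/kg
condensation at 82.3 °C: -664 kJ/kg
liquid 82.3→-53.0 °C: -351.78 kJ/kg
Δh = -54.316 + -664 + -351.78 = -1070.1 kJ/kg
Q = ṁ·Δh = 220.0 kg/min × -1070.1 kJ/kg = -235420 kJ/min
|Q| = 3923.7 kW = 3.9237 MW

Q_c = 3.92 MW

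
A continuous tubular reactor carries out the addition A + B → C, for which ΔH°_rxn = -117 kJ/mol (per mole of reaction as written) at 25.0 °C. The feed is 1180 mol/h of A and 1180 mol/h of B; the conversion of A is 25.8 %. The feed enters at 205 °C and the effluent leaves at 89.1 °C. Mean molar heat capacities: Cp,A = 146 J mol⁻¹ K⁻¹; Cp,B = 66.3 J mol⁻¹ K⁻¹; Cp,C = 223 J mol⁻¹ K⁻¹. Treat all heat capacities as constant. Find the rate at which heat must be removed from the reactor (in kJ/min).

Q_out = 1070 kJ/min

Extent of reaction ξ = 0.258 × 1180 = 304.44 mol/h
Reaction term: ξ·ΔH°_rxn = 304.44 × -117 = -35619 kJ/h
Sensible, feed 205→25 °C: -45093 kJ/h
Outlet flows (mol/h): A 875.56, B 875.56, C 304.44
Sensible, products 25→89.1 °C: 16267 kJ/h
Q = ΔH = -64445 kJ/h = -17.901 kW
Heat removed = 1074.1 kJ/min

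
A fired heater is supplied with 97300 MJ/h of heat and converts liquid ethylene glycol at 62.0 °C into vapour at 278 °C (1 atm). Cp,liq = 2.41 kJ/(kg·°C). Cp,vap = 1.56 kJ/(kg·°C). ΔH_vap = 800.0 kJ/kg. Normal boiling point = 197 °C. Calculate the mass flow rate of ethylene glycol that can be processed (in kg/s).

ṁ = 21.6 kg/s

Δh = 2.41×(197−62.0) + 800.0 + 1.56×(278−197) = 1251.7 kJ/kg
Q = 97300 MJ/h = 27028 kJ/s = 27028 kJ/s
ṁ = Q/Δh = 27028 / 1251.7 = 21.593 kg/s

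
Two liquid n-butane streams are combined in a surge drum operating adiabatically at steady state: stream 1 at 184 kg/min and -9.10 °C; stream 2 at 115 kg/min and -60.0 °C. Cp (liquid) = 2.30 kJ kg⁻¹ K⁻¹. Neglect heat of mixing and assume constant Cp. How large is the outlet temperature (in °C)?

Energy balance with Q = 0: Σ ṁᵢCp,ᵢ(T_out − Tᵢ) = 0
T_out = Σ ṁᵢCp,ᵢTᵢ / Σ ṁᵢCp,ᵢ
      = -19721 / 687.7 = -28.677 °C

T_out = -28.7 °C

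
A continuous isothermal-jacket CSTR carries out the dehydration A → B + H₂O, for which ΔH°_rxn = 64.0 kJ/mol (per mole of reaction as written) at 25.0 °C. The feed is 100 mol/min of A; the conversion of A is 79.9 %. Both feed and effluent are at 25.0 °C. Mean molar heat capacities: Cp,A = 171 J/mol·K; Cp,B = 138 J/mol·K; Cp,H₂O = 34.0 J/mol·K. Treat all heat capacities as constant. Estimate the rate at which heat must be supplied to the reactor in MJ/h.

Q_in = 307 MJ/h

Extent of reaction ξ = 0.799 × 100 = 79.9 mol/min
Reaction term: ξ·ΔH°_rxn = 79.9 × 64.0 = 5113.6 kJ/min
Q = ΔH = 5113.6 kJ/min = 85.227 kW
Heat supplied = 306.82 MJ/h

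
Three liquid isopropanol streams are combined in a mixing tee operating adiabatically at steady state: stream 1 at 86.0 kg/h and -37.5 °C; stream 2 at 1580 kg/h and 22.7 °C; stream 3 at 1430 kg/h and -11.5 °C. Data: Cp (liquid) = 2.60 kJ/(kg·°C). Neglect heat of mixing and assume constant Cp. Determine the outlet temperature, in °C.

T_out = 5.23 °C

No heat crosses the boundary, so H_out = H_in.
Σ ṁᵢCp,ᵢTᵢ = 86.0×2.60×-37.5 + 1580×2.60×22.7 + 1430×2.60×-11.5 = 42110
Σ ṁᵢCp,ᵢ = 86.0×2.60 + 1580×2.60 + 1430×2.60 = 8049.6
T_out = 42110 / 8049.6 = 5.2313 °C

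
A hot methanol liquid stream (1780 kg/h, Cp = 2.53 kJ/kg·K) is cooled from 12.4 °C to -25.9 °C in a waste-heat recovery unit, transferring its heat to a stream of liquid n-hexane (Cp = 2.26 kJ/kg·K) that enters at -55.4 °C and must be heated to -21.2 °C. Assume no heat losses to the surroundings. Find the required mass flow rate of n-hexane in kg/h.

Heat released by hot stream: Q = 1780 × 2.53 × (12.4 − -25.9) = 172480 kJ/h
Energy balance on cold side (adiabatic exchanger): Q = ṁ_c·Cp_c·(T_c,out − T_c,in)
ṁ_c = 172480 / [2.26 × (-21.2 − -55.4)] = 2231.5 kg/h

ṁ_c = 2230 kg/h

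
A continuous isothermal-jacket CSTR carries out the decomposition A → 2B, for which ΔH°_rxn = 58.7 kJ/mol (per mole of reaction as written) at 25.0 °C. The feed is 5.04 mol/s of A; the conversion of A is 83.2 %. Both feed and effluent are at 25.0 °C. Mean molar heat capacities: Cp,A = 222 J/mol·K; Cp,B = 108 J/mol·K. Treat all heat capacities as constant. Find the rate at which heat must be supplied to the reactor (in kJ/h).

Extent of reaction ξ = 0.832 × 5.04 = 4.1933 mol/s
Reaction term: ξ·ΔH°_rxn = 4.1933 × 58.7 = 246.15 kJ/s
Q = ΔH = 246.15 kJ/s = 246.15 kW
Heat supplied = 886120 kJ/h

Q_in = 886000 kJ/h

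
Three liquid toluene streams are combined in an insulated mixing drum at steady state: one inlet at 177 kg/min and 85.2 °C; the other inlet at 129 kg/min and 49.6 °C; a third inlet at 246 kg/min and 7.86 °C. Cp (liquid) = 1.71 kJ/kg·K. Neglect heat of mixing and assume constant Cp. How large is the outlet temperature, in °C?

Adiabatic, steady state ⇒ Σ ṁᵢCp,ᵢ(T_out − Tᵢ) = 0
Σ ṁᵢCp,ᵢTᵢ = 177×1.71×85.2 + 129×1.71×49.6 + 246×1.71×7.86 = 40035
Σ ṁᵢCp,ᵢ = 177×1.71 + 129×1.71 + 246×1.71 = 943.92
T_out = 40035 / 943.92 = 42.414 °C

T_out = 42.4 °C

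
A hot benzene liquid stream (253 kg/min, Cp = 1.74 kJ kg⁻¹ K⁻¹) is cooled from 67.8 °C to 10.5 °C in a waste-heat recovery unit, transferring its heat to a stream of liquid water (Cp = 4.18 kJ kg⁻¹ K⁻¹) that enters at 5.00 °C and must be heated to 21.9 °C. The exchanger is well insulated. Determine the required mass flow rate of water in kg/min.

Heat released by hot stream: Q = 253 × 1.74 × (67.8 − 10.5) = 25225 kJ/min
Energy balance on cold side (adiabatic exchanger): Q = ṁ_c·Cp_c·(T_c,out − T_c,in)
ṁ_c = 25225 / [4.18 × (21.9 − 5.00)] = 357.08 kg/min

ṁ_c = 357 kg/min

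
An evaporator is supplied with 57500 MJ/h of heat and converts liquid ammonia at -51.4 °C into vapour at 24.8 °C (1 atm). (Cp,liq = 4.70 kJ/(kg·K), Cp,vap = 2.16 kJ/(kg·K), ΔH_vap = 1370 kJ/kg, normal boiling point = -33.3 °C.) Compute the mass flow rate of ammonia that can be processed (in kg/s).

ṁ = 10.1 kg/s

Δh = 4.70×(-33.3−-51.4) + 1370 + 2.16×(24.8−-33.3) = 1580.6 kJ/kg
Q = 57500 MJ/h = 15972 kJ/s = 15972 kJ/s
ṁ = Q/Δh = 15972 / 1580.6 = 10.105 kg/s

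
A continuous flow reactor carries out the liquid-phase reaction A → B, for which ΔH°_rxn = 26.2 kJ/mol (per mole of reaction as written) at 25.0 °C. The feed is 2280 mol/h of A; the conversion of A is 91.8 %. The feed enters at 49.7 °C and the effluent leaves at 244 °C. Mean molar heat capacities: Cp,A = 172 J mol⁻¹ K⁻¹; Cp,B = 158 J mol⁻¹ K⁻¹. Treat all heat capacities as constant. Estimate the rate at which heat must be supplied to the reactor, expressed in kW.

Q_in = 34.6 kW

Extent of reaction ξ = 0.918 × 2280 = 2093 mol/h
Reaction term: ξ·ΔH°_rxn = 2093 × 26.2 = 54838 kJ/h
Sensible, feed 49.7→25 °C: -9686.4 kJ/h
Outlet flows (mol/h): A 186.96, B 2093
Sensible, products 25→244 °C: 79466 kJ/h
Q = ΔH = 124620 kJ/h = 34.616 kW
Heat supplied = 34.616 kW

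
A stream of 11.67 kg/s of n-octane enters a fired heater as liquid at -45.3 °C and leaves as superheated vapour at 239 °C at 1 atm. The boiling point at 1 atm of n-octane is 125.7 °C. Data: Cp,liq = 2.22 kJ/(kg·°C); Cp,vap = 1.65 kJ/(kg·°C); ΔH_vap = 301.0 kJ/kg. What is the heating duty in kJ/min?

liquid -45.3→125.7 °C: 379.62 kJ/kg
vaporisation at 125.7 °C: 301 kJ/kg
vapour 125.7→239 °C: 186.94 kJ/kg
Δh = 379.62 + 301 + 186.94 = 867.57 kJ/kg
Q = ṁ·Δh = 11.67 kg/s × 867.57 kJ/kg = 10124 kJ/s
|Q| = 10124 kW = 607470 kJ/min

Q = 607000 kJ/min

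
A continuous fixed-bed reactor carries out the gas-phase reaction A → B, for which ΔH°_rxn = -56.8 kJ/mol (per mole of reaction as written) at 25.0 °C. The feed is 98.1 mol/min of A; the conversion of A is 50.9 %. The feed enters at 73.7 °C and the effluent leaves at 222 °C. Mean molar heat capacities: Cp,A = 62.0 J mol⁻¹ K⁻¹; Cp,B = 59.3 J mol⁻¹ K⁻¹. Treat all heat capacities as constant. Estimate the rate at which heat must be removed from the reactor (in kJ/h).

Extent of reaction ξ = 0.509 × 98.1 = 49.933 mol/min
Reaction term: ξ·ΔH°_rxn = 49.933 × -56.8 = -2836.2 kJ/min
Sensible, feed 73.7→25 °C: -296.2 kJ/min
Outlet flows (mol/min): A 48.167, B 49.933
Sensible, products 25→222 °C: 1171.6 kJ/min
Q = ΔH = -1960.8 kJ/min = -32.679 kW
Heat removed = 117650 kJ/h

Q_out = 118000 kJ/h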